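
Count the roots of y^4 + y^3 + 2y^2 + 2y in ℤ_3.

3

Write f(y) = y^4 + y^3 + 2y^2 + 2y.
Evaluate at each of the 3 elements of ℤ_3:
f(0) = 0 → root; f(1) = 0 → root; f(2) = 0 → root.
Roots: {0, 1, 2}.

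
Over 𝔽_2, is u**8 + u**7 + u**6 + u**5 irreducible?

No

Write h(u) = u**8 + u**7 + u**6 + u**5.
Check for roots in 𝔽_2: h(0) = 0 → root; h(1) = 0 → root.
h(0) = 0, so (u) divides h(u); h is reducible.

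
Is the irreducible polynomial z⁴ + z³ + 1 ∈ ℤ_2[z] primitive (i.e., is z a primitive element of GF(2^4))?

Write f(z) = z⁴ + z³ + 1.
|GF(2^4)^×| = 2^4 − 1 = 15. Prime factorization: 15 = 3·5.
f is primitive ⇔ z has order 15 in GF(2)[z]/(f), i.e. z^(15/q) ≠ 1 for each prime q | 15.
z^(5) mod f = z³ + z + 1.
z^(3) mod f = z³.
None equal 1, so z has full order 15; f is primitive.

Yes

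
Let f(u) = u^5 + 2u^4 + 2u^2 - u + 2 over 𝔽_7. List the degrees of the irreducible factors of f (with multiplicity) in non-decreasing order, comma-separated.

5

Complete factorization: f(u) = (u^5 + 2u^4 + 2u^2 - u + 2).
Factor degrees with multiplicity: 5 = 5.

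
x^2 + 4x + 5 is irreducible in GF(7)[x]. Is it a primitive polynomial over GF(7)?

Yes

Write f(x) = x^2 + 4x + 5.
|GF(7^2)^×| = 7^2 − 1 = 48. Prime factorization: 48 = 2^4·3.
f is primitive ⇔ x has order 48 in GF(7)[x]/(f), i.e. x^(48/q) ≠ 1 for each prime q | 48.
x^(24) mod f = 6.
x^(16) mod f = 4.
None equal 1, so x has full order 48; f is primitive.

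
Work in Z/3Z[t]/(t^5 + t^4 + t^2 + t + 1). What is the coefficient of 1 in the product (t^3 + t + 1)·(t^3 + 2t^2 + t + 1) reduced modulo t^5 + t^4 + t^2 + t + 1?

Multiply in Z/3Z[t]: (t^3 + t + 1)·(t^3 + 2t^2 + t + 1) = t^6 + 2t^5 + 2t^4 + t^3 + 2t + 1.
Reduce using t^5 ≡ 2t^4 + 2t^2 + 2t + 2 (mod t^5 + t^4 + t^2 + t + 1).
Reduced: t^4 + t^2.

0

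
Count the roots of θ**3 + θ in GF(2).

2

Write g(θ) = θ**3 + θ.
Evaluate at each of the 2 elements of GF(2):
g(0) = 0 → root; g(1) = 0 → root.
Roots: {0, 1}.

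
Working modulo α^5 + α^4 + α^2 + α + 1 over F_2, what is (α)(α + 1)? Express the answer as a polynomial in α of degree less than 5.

α^2 + α

Multiply in F_2[α]: (α)·(α + 1) = α^2 + α.
Reduced: α^2 + α.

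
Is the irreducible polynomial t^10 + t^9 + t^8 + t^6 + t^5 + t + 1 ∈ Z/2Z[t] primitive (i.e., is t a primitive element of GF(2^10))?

Write f(t) = t^10 + t^9 + t^8 + t^6 + t^5 + t + 1.
|GF(2^10)^×| = 2^10 − 1 = 1023. Prime factorization: 1023 = 3·11·31.
f is primitive ⇔ t has order 1023 in GF(2)[t]/(f), i.e. t^(1023/q) ≠ 1 for each prime q | 1023.
t^(341) mod f = t^6 + t^5 + t^3 + 1.
t^(93) mod f = t^9 + t^8 + t^6 + t^4 + t^3 + t^2.
t^(33) mod f = t^2 + t.
None equal 1, so t has full order 1023; f is primitive.

Yes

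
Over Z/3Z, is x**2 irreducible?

Write g(x) = x**2.
Check for roots in Z/3Z: g(0) = 0 → root; g(1) = 1; g(2) = 1.
g(0) = 0, so (x) divides g(x); g is reducible.

No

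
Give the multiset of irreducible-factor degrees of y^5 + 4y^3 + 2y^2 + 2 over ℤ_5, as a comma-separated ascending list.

5

Write g(y) = y^5 + 4y^3 + 2y^2 + 2.
Roots in ℤ_5: g(0) = 2; g(1) = 4; g(2) = 4; g(3) = 1; g(4) = 4.
Complete factorization: g(y) = (y^5 + 4y^3 + 2y^2 + 2).
Factor degrees with multiplicity: 5 = 5.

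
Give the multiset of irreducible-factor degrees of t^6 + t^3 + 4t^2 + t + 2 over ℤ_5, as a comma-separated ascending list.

Write g(t) = t^6 + t^3 + 4t^2 + t + 2.
Roots in ℤ_5: g(0) = 2; g(1) = 4; g(2) = 2; g(3) = 2; g(4) = 0 → root.
Linear factors from roots: (t + 1).
Complete factorization: g(t) = (t + 1)^2·(t^4 + 3t^3 + 3t^2 + 2t + 2).
Factor degrees with multiplicity: 1 + 1 + 4 = 6.

1, 1, 4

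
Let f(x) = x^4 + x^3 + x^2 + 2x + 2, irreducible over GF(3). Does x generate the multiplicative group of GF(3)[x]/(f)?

Yes

|GF(3^4)^×| = 3^4 − 1 = 80. Prime factorization: 80 = 2^4·5.
f is primitive ⇔ x has order 80 in GF(3)[x]/(f), i.e. x^(80/q) ≠ 1 for each prime q | 80.
x^(40) mod f = 2.
x^(16) mod f = 2x^3 + 1.
None equal 1, so x has full order 80; f is primitive.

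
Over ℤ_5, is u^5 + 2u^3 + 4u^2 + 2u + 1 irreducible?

No

Write P(u) = u^5 + 2u^3 + 4u^2 + 2u + 1.
Check for roots in ℤ_5: P(0) = 1; P(1) = 0 → root; P(2) = 4; P(3) = 0 → root; P(4) = 0 → root.
P(1) = 0, so (u − 1) divides P(u); P is reducible.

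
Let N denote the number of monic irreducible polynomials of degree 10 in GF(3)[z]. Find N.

5880

By the necklace-counting formula, N_3(10) = (1/10) Σ_{d|10} μ(10/d)·3^d.
Divisors of 10: 1, 2, 5, 10; μ(10/d) for each: 1, -1, -1, 1.
Σ = 3^1 − 3^2 − 3^5 + 3^10 = 58800.
N = 58800/10 = 5880.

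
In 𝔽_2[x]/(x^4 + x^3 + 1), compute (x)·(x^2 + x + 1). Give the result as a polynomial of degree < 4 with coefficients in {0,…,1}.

Multiply in 𝔽_2[x]: (x)·(x^2 + x + 1) = x^3 + x^2 + x.
Reduced: x^3 + x^2 + x.

x^3 + x^2 + x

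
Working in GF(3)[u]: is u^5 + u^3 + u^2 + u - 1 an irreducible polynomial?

No

Write m(u) = u^5 + u^3 + u^2 + u - 1.
Check for roots in GF(3): m(0) = 2; m(1) = 0 → root; m(2) = 0 → root.
m(1) = 0, so (u − 1) divides m(u); m is reducible.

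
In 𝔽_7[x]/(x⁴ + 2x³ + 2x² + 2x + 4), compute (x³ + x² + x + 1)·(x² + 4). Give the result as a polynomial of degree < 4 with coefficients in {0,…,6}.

5x^3 + 5x^2 + 2x + 1

Multiply in 𝔽_7[x]: (x³ + x² + x + 1)·(x² + 4) = x⁵ + x⁴ + 5x³ + 5x² + 4x + 4.
Reduce using x⁴ ≡ 5x³ + 5x² + 5x + 3 (mod x⁴ + 2x³ + 2x² + 2x + 4).
Reduced: 5x³ + 5x² + 2x + 1.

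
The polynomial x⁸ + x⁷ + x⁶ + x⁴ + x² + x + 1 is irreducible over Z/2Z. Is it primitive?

No

Write f(x) = x⁸ + x⁷ + x⁶ + x⁴ + x² + x + 1.
|GF(2^8)^×| = 2^8 − 1 = 255. Prime factorization: 255 = 3·5·17.
f is primitive ⇔ x has order 255 in GF(2)[x]/(f), i.e. x^(255/q) ≠ 1 for each prime q | 255.
x^(85) mod f = 1
x^(51) mod f = 1
x^(15) mod f = x⁷ + x⁴ + x³ + x² + x.
Since x^(85) = 1, the order of x divides 85 < 255; not primitive.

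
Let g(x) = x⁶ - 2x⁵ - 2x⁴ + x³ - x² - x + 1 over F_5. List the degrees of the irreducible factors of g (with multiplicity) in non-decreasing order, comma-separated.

Roots in F_5: g(0) = 1; g(1) = 2; g(2) = 1; g(3) = 2; g(4) = 1.
Complete factorization: g(x) = (x² + x + 2)·(x⁴ + 2x³ - x² - 2x - 2).
Factor degrees with multiplicity: 2 + 4 = 6.

2, 4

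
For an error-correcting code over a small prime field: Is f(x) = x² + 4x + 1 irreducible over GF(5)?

Check for roots in GF(5): f(0) = 1; f(1) = 1; f(2) = 3; f(3) = 2; f(4) = 3.
No roots. A degree-2 polynomial over a field with no linear factor is irreducible.

Yes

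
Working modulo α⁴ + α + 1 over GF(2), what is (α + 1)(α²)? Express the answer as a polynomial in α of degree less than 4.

α^3 + α^2

Multiply in GF(2)[α]: (α + 1)·(α²) = α³ + α².
Reduced: α³ + α².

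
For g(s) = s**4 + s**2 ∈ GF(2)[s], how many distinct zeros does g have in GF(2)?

2

Evaluate at each of the 2 elements of GF(2):
g(0) = 0 → root; g(1) = 0 → root.
Roots: {0, 1}.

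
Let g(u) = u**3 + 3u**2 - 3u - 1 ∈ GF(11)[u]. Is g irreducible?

Check each element of GF(11) for a root: g(0)=10, g(1)=0, g(2)=2, g(3)=0, g(4)=0, g(5)=8, g(6)=8, g(7)=6, g(8)=8, g(9)=9, g(10)=4.
g(1) = 0, so (u − 1) divides g(u); g is reducible.

No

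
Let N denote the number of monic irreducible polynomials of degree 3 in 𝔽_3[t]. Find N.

Gauss's count: N_{3}(3) = (1/3) Σ_{d|3} μ(3/d)·3^d.
Divisors of 3: 1, 3; μ(3/d) for each: -1, 1.
Σ = − 3^1 + 3^3 = 24.
N = 24/3 = 8.

8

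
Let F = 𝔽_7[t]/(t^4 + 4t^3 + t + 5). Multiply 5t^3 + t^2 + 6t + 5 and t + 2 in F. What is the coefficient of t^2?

1

Multiply in 𝔽_7[t]: (5t^3 + t^2 + 6t + 5)·(t + 2) = 5t^4 + 4t^3 + t^2 + 3t + 3.
Reduce using t^4 ≡ 3t^3 + 6t + 2 (mod t^4 + 4t^3 + t + 5).
Reduced: 5t^3 + t^2 + 5t + 6.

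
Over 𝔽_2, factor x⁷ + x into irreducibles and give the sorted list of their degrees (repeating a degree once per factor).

1, 1, 1, 2, 2

Write f(x) = x⁷ + x.
Roots in 𝔽_2: f(0) = 0 → root; f(1) = 0 → root.
Linear factors from roots: (x), (x + 1).
Complete factorization: f(x) = (x)·(x + 1)^2·(x² + x + 1)^2.
Factor degrees with multiplicity: 1 + 1 + 1 + 2 + 2 = 7.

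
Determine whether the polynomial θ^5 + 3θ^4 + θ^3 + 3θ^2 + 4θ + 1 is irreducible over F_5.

Write m(θ) = θ^5 + 3θ^4 + θ^3 + 3θ^2 + 4θ + 1.
Check for roots in F_5: m(0) = 1; m(1) = 3; m(2) = 4; m(3) = 3; m(4) = 1.
No roots, so no linear factors.
Degree-2 irreducible divisors: test the 10 monic irreducibles of degree 2 over GF(5).
None of them divide m (all give nonzero remainder).
No irreducible factor of degree ≤ 2 exists, so m is irreducible over GF(5).

Yes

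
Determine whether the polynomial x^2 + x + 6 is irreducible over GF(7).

Write P(x) = x^2 + x + 6.
Check for roots in GF(7): P(0) = 6; P(1) = 1; P(2) = 5; P(3) = 4; P(4) = 5; P(5) = 1; P(6) = 6.
No roots. A degree-2 polynomial over a field with no linear factor is irreducible.

Yes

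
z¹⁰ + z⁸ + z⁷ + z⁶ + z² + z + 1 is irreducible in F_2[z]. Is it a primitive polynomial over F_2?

Write f(z) = z¹⁰ + z⁸ + z⁷ + z⁶ + z² + z + 1.
|GF(2^10)^×| = 2^10 − 1 = 1023. Prime factorization: 1023 = 3·11·31.
f is primitive ⇔ z has order 1023 in GF(2)[z]/(f), i.e. z^(1023/q) ≠ 1 for each prime q | 1023.
z^(341) mod f = z⁸ + z⁶ + z² + z + 1.
z^(93) mod f = z⁷ + z⁶ + z⁵ + z³ + z.
z^(33) mod f = z⁹ + z⁸ + z⁶ + 1.
None equal 1, so z has full order 1023; f is primitive.

Yes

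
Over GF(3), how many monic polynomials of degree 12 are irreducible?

44220

x^(3^12) − x is the product of all monic irreducibles of degree dividing 12; Möbius inversion gives N = (1/12) Σ μ(12/d)·3^d.
Divisors of 12: 1, 2, 3, 4, 6, 12; μ(12/d) for each: 0, 1, 0, -1, -1, 1.
Σ = 3^2 − 3^4 − 3^6 + 3^12 = 530640.
N = 530640/12 = 44220.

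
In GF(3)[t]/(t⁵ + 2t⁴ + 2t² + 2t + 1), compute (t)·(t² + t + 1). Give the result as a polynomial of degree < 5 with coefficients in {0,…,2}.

t^3 + t^2 + t

Multiply in GF(3)[t]: (t)·(t² + t + 1) = t³ + t² + t.
Reduced: t³ + t² + t.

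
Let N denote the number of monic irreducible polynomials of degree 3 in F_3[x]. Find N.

Gauss's count: N_{3}(3) = (1/3) Σ_{d|3} μ(3/d)·3^d.
Divisors of 3: 1, 3; μ(3/d) for each: -1, 1.
Σ = − 3^1 + 3^3 = 24.
N = 24/3 = 8.

8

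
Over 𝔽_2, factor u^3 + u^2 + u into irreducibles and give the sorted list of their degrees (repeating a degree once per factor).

1, 2

Write g(u) = u^3 + u^2 + u.
Roots in 𝔽_2: g(0) = 0 → root; g(1) = 1.
Linear factors from roots: (u).
Complete factorization: g(u) = (u)·(u^2 + u + 1).
Factor degrees with multiplicity: 1 + 2 = 3.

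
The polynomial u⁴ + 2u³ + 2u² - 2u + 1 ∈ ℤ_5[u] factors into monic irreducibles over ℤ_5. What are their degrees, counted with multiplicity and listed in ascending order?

Write h(u) = u⁴ + 2u³ + 2u² - 2u + 1.
Roots in ℤ_5: h(0) = 1; h(1) = 4; h(2) = 2; h(3) = 3; h(4) = 4.
Complete factorization: h(u) = (u² - 2u - 2)·(u² - u + 2).
Factor degrees with multiplicity: 2 + 2 = 4.

2, 2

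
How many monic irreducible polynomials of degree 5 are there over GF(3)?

Gauss's count: N_{3}(5) = (1/5) Σ_{d|5} μ(5/d)·3^d.
Divisors of 5: 1, 5; μ(5/d) for each: -1, 1.
Σ = − 3^1 + 3^5 = 240.
N = 240/5 = 48.

48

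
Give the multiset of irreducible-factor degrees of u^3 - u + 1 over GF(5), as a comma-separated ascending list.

1, 2

Write g(u) = u^3 - u + 1.
Roots in GF(5): g(0) = 1; g(1) = 1; g(2) = 2; g(3) = 0 → root; g(4) = 1.
Linear factors from roots: (u + 2).
Complete factorization: g(u) = (u + 2)·(u^2 - 2u - 2).
Factor degrees with multiplicity: 1 + 2 = 3.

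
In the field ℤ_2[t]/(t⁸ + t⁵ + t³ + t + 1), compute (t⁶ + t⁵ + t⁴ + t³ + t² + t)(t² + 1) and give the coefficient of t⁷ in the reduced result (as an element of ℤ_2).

Multiply in ℤ_2[t]: (t⁶ + t⁵ + t⁴ + t³ + t² + t)·(t² + 1) = t⁸ + t⁷ + t² + t.
Reduce using t⁸ ≡ t⁵ + t³ + t + 1 (mod t⁸ + t⁵ + t³ + t + 1).
Reduced: t⁷ + t⁵ + t³ + t² + 1.

1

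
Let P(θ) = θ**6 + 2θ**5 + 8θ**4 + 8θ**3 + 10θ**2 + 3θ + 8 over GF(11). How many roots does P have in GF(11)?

Evaluate at each of the 11 elements of GF(11):
P(0) = 8; P(1) = 7; P(2) = 0 → root; P(3) = 8; P(4) = 7; P(5) = 10; P(6) = 0 → root; P(7) = 0 → root; P(8) = 5; P(9) = 7; P(10) = 3.
Roots: {2, 6, 7}.

3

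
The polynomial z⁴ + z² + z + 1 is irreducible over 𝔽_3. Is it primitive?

No

Write f(z) = z⁴ + z² + z + 1.
|GF(3^4)^×| = 3^4 − 1 = 80. Prime factorization: 80 = 2^4·5.
f is primitive ⇔ z has order 80 in GF(3)[z]/(f), i.e. z^(80/q) ≠ 1 for each prime q | 80.
z^(40) mod f = 1
z^(16) mod f = z³ + 2.
Since z^(40) = 1, the order of z divides 40 < 80; not primitive.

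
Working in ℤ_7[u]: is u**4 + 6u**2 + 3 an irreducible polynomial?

Yes

Write h(u) = u**4 + 6u**2 + 3.
Check for roots in ℤ_7: h(0) = 3; h(1) = 3; h(2) = 1; h(3) = 5; h(4) = 5; h(5) = 1; h(6) = 3.
No roots, so no linear factors.
Degree-2 irreducible divisors: test the 21 monic irreducibles of degree 2 over GF(7).
None of them divide h (all give nonzero remainder).
No irreducible factor of degree ≤ 2 exists, so h is irreducible over GF(7).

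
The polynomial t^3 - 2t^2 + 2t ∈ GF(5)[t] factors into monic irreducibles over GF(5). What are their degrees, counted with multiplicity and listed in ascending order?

Write f(t) = t^3 - 2t^2 + 2t.
Roots in GF(5): f(0) = 0 → root; f(1) = 1; f(2) = 4; f(3) = 0 → root; f(4) = 0 → root.
Linear factors from roots: (t), (t + 2), (t + 1).
Complete factorization: f(t) = (t)·(t + 1)·(t + 2).
Factor degrees with multiplicity: 1 + 1 + 1 = 3.

1, 1, 1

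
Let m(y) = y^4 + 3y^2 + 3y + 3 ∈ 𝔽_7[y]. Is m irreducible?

Yes

Check for roots in 𝔽_7: m(0) = 3; m(1) = 3; m(2) = 2; m(3) = 1; m(4) = 4; m(5) = 4; m(6) = 4.
No roots, so no linear factors.
Degree-2 irreducible divisors: test the 21 monic irreducibles of degree 2 over GF(7).
None of them divide m (all give nonzero remainder).
No irreducible factor of degree ≤ 2 exists, so m is irreducible over GF(7).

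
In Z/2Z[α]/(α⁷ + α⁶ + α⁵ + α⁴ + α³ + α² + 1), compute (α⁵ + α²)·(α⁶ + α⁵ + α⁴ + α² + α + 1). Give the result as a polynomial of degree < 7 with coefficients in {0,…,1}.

Multiply in Z/2Z[α]: (α⁵ + α²)·(α⁶ + α⁵ + α⁴ + α² + α + 1) = α¹¹ + α¹⁰ + α⁹ + α⁸ + α⁵ + α⁴ + α³ + α².
Reduce using α⁷ ≡ α⁶ + α⁵ + α⁴ + α³ + α² + 1 (mod α⁷ + α⁶ + α⁵ + α⁴ + α³ + α² + 1).
Reduced: α⁴ + 1.

α^4 + 1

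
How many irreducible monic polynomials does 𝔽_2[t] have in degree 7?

The number of monic irreducibles of degree 7 over GF(2) is (1/7)·Σ_{d∣7} μ(7/d) 2^d.
Divisors of 7: 1, 7; μ(7/d) for each: -1, 1.
Σ = − 2^1 + 2^7 = 126.
N = 126/7 = 18.

18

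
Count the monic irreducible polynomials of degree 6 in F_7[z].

19544

By the necklace-counting formula, N_7(6) = (1/6) Σ_{d|6} μ(6/d)·7^d.
Divisors of 6: 1, 2, 3, 6; μ(6/d) for each: 1, -1, -1, 1.
Σ = 7^1 − 7^2 − 7^3 + 7^6 = 117264.
N = 117264/6 = 19544.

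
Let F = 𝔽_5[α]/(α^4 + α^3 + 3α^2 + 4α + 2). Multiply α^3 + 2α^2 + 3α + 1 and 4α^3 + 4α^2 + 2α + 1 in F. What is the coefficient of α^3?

Multiply in 𝔽_5[α]: (α^3 + 2α^2 + 3α + 1)·(4α^3 + 4α^2 + 2α + 1) = 4α^6 + 2α^5 + 2α^4 + α^3 + 2α^2 + 1.
Reduce using α^4 ≡ 4α^3 + 2α^2 + α + 3 (mod α^4 + α^3 + 3α^2 + 4α + 2).
Reduced: 4α^3 + α^2 + α + 2.

4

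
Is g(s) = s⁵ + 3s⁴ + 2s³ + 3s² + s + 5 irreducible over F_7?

No

Check for roots in F_7: g(0) = 5; g(1) = 1; g(2) = 3; g(3) = 1; g(4) = 3; g(5) = 1; g(6) = 0 → root.
g(6) = 0, so (s − 6) divides g(s); g is reducible.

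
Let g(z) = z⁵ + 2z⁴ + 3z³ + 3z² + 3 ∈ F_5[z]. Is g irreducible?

Yes

Check for roots in F_5: g(0) = 3; g(1) = 2; g(2) = 3; g(3) = 1; g(4) = 4.
No roots, so no linear factors.
Degree-2 irreducible divisors: test the 10 monic irreducibles of degree 2 over GF(5).
None of them divide g (all give nonzero remainder).
No irreducible factor of degree ≤ 2 exists, so g is irreducible over GF(5).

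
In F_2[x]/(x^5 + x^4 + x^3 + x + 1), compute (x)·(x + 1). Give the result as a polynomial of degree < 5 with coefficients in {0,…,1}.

x^2 + x

Multiply in F_2[x]: (x)·(x + 1) = x^2 + x.
Reduced: x^2 + x.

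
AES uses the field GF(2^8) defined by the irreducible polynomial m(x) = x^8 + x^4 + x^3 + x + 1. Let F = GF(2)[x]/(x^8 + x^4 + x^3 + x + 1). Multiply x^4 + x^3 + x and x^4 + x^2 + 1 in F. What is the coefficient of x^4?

0

Multiply in GF(2)[x]: (x^4 + x^3 + x)·(x^4 + x^2 + 1) = x^8 + x^7 + x^6 + x^4 + x.
Reduce using x^8 ≡ x^4 + x^3 + x + 1 (mod x^8 + x^4 + x^3 + x + 1).
Reduced: x^7 + x^6 + x^3 + 1.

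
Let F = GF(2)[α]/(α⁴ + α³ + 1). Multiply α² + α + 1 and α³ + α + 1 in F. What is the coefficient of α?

Multiply in GF(2)[α]: (α² + α + 1)·(α³ + α + 1) = α⁵ + α⁴ + 1.
Reduce using α⁴ ≡ α³ + 1 (mod α⁴ + α³ + 1).
Reduced: α + 1.

1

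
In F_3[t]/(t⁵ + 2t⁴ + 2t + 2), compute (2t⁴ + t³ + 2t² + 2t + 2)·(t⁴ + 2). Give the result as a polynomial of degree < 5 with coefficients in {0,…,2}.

t^3 + t + 2

Multiply in F_3[t]: (2t⁴ + t³ + 2t² + 2t + 2)·(t⁴ + 2) = 2t⁸ + t⁷ + 2t⁶ + 2t⁵ + 2t³ + t² + t + 1.
Reduce using t⁵ ≡ t⁴ + t + 1 (mod t⁵ + 2t⁴ + 2t + 2).
Reduced: t³ + t + 2.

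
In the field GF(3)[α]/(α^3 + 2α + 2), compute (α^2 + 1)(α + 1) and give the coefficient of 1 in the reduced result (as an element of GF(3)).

Multiply in GF(3)[α]: (α^2 + 1)·(α + 1) = α^3 + α^2 + α + 1.
Reduce using α^3 ≡ α + 1 (mod α^3 + 2α + 2).
Reduced: α^2 + 2α + 2.

2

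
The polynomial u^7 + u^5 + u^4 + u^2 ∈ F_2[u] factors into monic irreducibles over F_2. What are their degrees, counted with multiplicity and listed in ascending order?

1, 1, 1, 1, 1, 2

Write f(u) = u^7 + u^5 + u^4 + u^2.
Roots in F_2: f(0) = 0 → root; f(1) = 0 → root.
Linear factors from roots: (u), (u + 1).
Complete factorization: f(u) = (u)^2·(u + 1)^3·(u^2 + u + 1).
Factor degrees with multiplicity: 1 + 1 + 1 + 1 + 1 + 2 = 7.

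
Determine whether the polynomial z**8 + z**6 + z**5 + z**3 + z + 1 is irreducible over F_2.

Write g(z) = z**8 + z**6 + z**5 + z**3 + z + 1.
Check for roots in F_2: g(0) = 1; g(1) = 0 → root.
g(1) = 0, so (z − 1) divides g(z); g is reducible.

No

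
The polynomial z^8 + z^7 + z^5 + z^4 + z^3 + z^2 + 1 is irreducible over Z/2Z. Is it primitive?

No

Write f(z) = z^8 + z^7 + z^5 + z^4 + z^3 + z^2 + 1.
|GF(2^8)^×| = 2^8 − 1 = 255. Prime factorization: 255 = 3·5·17.
f is primitive ⇔ z has order 255 in GF(2)[z]/(f), i.e. z^(255/q) ≠ 1 for each prime q | 255.
z^(85) mod f = 1
z^(51) mod f = z^7 + z^6 + z^2 + 1.
z^(15) mod f = z^7 + z^4 + z^2.
Since z^(85) = 1, the order of z divides 85 < 255; not primitive.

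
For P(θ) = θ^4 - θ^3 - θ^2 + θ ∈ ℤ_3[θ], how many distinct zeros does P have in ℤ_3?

3

Evaluate at each of the 3 elements of ℤ_3:
P(0) = 0 → root; P(1) = 0 → root; P(2) = 0 → root.
Roots: {0, 1, 2}.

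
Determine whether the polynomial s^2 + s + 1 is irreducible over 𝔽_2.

Yes

Write f(s) = s^2 + s + 1.
Check for roots in 𝔽_2: f(0) = 1; f(1) = 1.
No roots. A degree-2 polynomial over a field with no linear factor is irreducible.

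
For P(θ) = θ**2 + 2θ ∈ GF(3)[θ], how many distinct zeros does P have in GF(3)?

2

Evaluate at each of the 3 elements of GF(3):
P(0) = 0 → root; P(1) = 0 → root; P(2) = 2.
Roots: {0, 1}.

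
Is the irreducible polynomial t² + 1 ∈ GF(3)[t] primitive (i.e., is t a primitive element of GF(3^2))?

Write f(t) = t² + 1.
|GF(3^2)^×| = 3^2 − 1 = 8. Prime factorization: 8 = 2^3.
f is primitive ⇔ t has order 8 in GF(3)[t]/(f), i.e. t^(8/q) ≠ 1 for each prime q | 8.
t^(4) mod f = 1
Since t^(4) = 1, the order of t divides 4 < 8; not primitive.

No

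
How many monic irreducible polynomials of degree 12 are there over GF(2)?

The number of monic irreducibles of degree 12 over GF(2) is (1/12)·Σ_{d∣12} μ(12/d) 2^d.
Divisors of 12: 1, 2, 3, 4, 6, 12; μ(12/d) for each: 0, 1, 0, -1, -1, 1.
Σ = 2^2 − 2^4 − 2^6 + 2^12 = 4020.
N = 4020/12 = 335.

335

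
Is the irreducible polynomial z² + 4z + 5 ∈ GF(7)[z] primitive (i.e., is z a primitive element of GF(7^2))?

Yes

Write f(z) = z² + 4z + 5.
|GF(7^2)^×| = 7^2 − 1 = 48. Prime factorization: 48 = 2^4·3.
f is primitive ⇔ z has order 48 in GF(7)[z]/(f), i.e. z^(48/q) ≠ 1 for each prime q | 48.
z^(24) mod f = 6.
z^(16) mod f = 4.
None equal 1, so z has full order 48; f is primitive.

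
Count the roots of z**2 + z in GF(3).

2

Write g(z) = z**2 + z.
Evaluate at each of the 3 elements of GF(3):
g(0) = 0 → root; g(1) = 2; g(2) = 0 → root.
Roots: {0, 2}.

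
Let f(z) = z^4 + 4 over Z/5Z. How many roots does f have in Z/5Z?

4

Evaluate at each of the 5 elements of Z/5Z:
f(0) = 4; f(1) = 0 → root; f(2) = 0 → root; f(3) = 0 → root; f(4) = 0 → root.
Roots: {1, 2, 3, 4}.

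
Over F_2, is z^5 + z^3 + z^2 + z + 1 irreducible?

Write g(z) = z^5 + z^3 + z^2 + z + 1.
Check for roots in F_2: g(0) = 1; g(1) = 1.
No roots, so no linear factors.
Monic irreducibles of degree 2 over GF(2): z^2 + z + 1.
None of them divide g (all give nonzero remainder).
No irreducible factor of degree ≤ 2 exists, so g is irreducible over GF(2).

Yes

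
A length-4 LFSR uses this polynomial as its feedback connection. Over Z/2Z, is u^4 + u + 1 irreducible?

Write h(u) = u^4 + u + 1.
Check for roots in Z/2Z: h(0) = 1; h(1) = 1.
No roots, so no linear factors.
Monic irreducibles of degree 2 over GF(2): u^2 + u + 1.
None of them divide h (all give nonzero remainder).
No irreducible factor of degree ≤ 2 exists, so h is irreducible over GF(2).

Yes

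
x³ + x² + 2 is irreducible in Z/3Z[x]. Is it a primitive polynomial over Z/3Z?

No

Write f(x) = x³ + x² + 2.
|GF(3^3)^×| = 3^3 − 1 = 26. Prime factorization: 26 = 2·13.
f is primitive ⇔ x has order 26 in GF(3)[x]/(f), i.e. x^(26/q) ≠ 1 for each prime q | 26.
x^(13) mod f = 1
x^(2) mod f = x².
Since x^(13) = 1, the order of x divides 13 < 26; not primitive.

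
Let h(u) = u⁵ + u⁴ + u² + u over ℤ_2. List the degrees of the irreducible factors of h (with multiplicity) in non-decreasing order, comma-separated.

1, 1, 1, 2

Roots in ℤ_2: h(0) = 0 → root; h(1) = 0 → root.
Linear factors from roots: (u), (u + 1).
Complete factorization: h(u) = (u)·(u + 1)^2·(u² + u + 1).
Factor degrees with multiplicity: 1 + 1 + 1 + 2 = 5.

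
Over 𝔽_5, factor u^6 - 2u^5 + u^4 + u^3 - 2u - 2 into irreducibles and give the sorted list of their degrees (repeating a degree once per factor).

Write h(u) = u^6 - 2u^5 + u^4 + u^3 - 2u - 2.
Roots in 𝔽_5: h(0) = 3; h(1) = 2; h(2) = 3; h(3) = 3; h(4) = 3.
Complete factorization: h(u) = (u^6 - 2u^5 + u^4 + u^3 - 2u - 2).
Factor degrees with multiplicity: 6 = 6.

6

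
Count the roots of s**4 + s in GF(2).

2

Write h(s) = s**4 + s.
Evaluate at each of the 2 elements of GF(2):
h(0) = 0 → root; h(1) = 0 → root.
Roots: {0, 1}.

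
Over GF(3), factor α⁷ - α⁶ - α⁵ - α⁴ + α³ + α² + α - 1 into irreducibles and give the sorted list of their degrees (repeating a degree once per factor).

1, 3, 3

Write g(α) = α⁷ - α⁶ - α⁵ - α⁴ + α³ + α² + α - 1.
Roots in GF(3): g(0) = 2; g(1) = 0 → root; g(2) = 2.
Linear factors from roots: (α - 1).
Complete factorization: g(α) = (α - 1)·(α³ + α² - α + 1)·(α³ - α² + α + 1).
Factor degrees with multiplicity: 1 + 3 + 3 = 7.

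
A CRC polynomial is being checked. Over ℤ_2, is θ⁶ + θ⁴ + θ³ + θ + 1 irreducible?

Yes

Write m(θ) = θ⁶ + θ⁴ + θ³ + θ + 1.
Check for roots in ℤ_2: m(0) = 1; m(1) = 1.
No roots, so no linear factors.
Monic irreducibles of degree 2 over GF(2): θ² + θ + 1.
None of them divide m (all give nonzero remainder).
Monic irreducibles of degree 3 over GF(2): θ³ + θ + 1, θ³ + θ² + 1.
None of them divide m (all give nonzero remainder).
No irreducible factor of degree ≤ 3 exists, so m is irreducible over GF(2).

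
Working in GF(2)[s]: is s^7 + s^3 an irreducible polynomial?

Write h(s) = s^7 + s^3.
Check for roots in GF(2): h(0) = 0 → root; h(1) = 0 → root.
h(0) = 0, so (s) divides h(s); h is reducible.

No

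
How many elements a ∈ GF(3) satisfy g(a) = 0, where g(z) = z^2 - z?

2

Evaluate at each of the 3 elements of GF(3):
g(0) = 0 → root; g(1) = 0 → root; g(2) = 2.
Roots: {0, 1}.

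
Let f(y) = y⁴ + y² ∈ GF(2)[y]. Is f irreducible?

No

Check for roots in GF(2): f(0) = 0 → root; f(1) = 0 → root.
f(0) = 0, so (y) divides f(y); f is reducible.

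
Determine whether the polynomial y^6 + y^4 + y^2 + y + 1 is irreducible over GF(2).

Write h(y) = y^6 + y^4 + y^2 + y + 1.
Check for roots in GF(2): h(0) = 1; h(1) = 1.
No roots, so no linear factors.
Monic irreducibles of degree 2 over GF(2): y^2 + y + 1.
None of them divide h (all give nonzero remainder).
Monic irreducibles of degree 3 over GF(2): y^3 + y + 1, y^3 + y^2 + 1.
None of them divide h (all give nonzero remainder).
No irreducible factor of degree ≤ 3 exists, so h is irreducible over GF(2).

Yes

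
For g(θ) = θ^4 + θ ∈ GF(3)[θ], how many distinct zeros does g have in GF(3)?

Evaluate at each of the 3 elements of GF(3):
g(0) = 0 → root; g(1) = 2; g(2) = 0 → root.
Roots: {0, 2}.

2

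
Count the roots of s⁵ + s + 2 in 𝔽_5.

Write h(s) = s⁵ + s + 2.
Evaluate at each of the 5 elements of 𝔽_5:
h(0) = 2; h(1) = 4; h(2) = 1; h(3) = 3; h(4) = 0 → root.
Roots: {4}.

1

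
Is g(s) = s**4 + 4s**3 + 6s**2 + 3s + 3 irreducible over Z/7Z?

No

Check for roots in Z/7Z: g(0) = 3; g(1) = 3; g(2) = 4; g(3) = 3; g(4) = 0 → root; g(5) = 5; g(6) = 3.
g(4) = 0, so (s − 4) divides g(s); g is reducible.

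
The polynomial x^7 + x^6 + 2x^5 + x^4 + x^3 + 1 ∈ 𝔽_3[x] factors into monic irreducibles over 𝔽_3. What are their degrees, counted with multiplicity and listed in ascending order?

7

Write g(x) = x^7 + x^6 + 2x^5 + x^4 + x^3 + 1.
Roots in 𝔽_3: g(0) = 1; g(1) = 1; g(2) = 2.
Complete factorization: g(x) = (x^7 + x^6 + 2x^5 + x^4 + x^3 + 1).
Factor degrees with multiplicity: 7 = 7.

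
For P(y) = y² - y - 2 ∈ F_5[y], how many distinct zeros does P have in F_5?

2

Evaluate at each of the 5 elements of F_5:
P(0) = 3; P(1) = 3; P(2) = 0 → root; P(3) = 4; P(4) = 0 → root.
Roots: {2, 4}.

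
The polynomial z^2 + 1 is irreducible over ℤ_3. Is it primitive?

Write f(z) = z^2 + 1.
|GF(3^2)^×| = 3^2 − 1 = 8. Prime factorization: 8 = 2^3.
f is primitive ⇔ z has order 8 in GF(3)[z]/(f), i.e. z^(8/q) ≠ 1 for each prime q | 8.
z^(4) mod f = 1
Since z^(4) = 1, the order of z divides 4 < 8; not primitive.

No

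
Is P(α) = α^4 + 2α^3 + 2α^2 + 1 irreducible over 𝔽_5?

Check for roots in 𝔽_5: P(0) = 1; P(1) = 1; P(2) = 1; P(3) = 4; P(4) = 2.
No roots, so no linear factors.
Degree-2 irreducible divisors: test the 10 monic irreducibles of degree 2 over GF(5).
None of them divide P (all give nonzero remainder).
No irreducible factor of degree ≤ 2 exists, so P is irreducible over GF(5).

Yes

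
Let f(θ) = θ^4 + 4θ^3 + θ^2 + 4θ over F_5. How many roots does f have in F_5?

Evaluate at each of the 5 elements of F_5:
f(0) = 0 → root; f(1) = 0 → root; f(2) = 0 → root; f(3) = 0 → root; f(4) = 4.
Roots: {0, 1, 2, 3}.

4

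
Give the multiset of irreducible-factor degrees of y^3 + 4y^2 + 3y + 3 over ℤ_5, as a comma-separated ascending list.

1, 2

Write h(y) = y^3 + 4y^2 + 3y + 3.
Roots in ℤ_5: h(0) = 3; h(1) = 1; h(2) = 3; h(3) = 0 → root; h(4) = 3.
Linear factors from roots: (y + 2).
Complete factorization: h(y) = (y + 2)·(y^2 + 2y + 4).
Factor degrees with multiplicity: 1 + 2 = 3.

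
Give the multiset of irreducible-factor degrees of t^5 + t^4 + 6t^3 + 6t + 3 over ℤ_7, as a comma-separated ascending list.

Write f(t) = t^5 + t^4 + 6t^3 + 6t + 3.
Complete factorization: f(t) = (t^5 + t^4 + 6t^3 + 6t + 3).
Factor degrees with multiplicity: 5 = 5.

5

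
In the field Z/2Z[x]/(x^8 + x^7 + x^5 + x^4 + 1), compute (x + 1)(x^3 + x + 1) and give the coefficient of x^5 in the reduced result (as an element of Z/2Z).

Multiply in Z/2Z[x]: (x + 1)·(x^3 + x + 1) = x^4 + x^3 + x^2 + 1.
Reduced: x^4 + x^3 + x^2 + 1.

0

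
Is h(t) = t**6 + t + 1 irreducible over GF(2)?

Yes

Check for roots in GF(2): h(0) = 1; h(1) = 1.
No roots, so no linear factors.
Monic irreducibles of degree 2 over GF(2): t**2 + t + 1.
None of them divide h (all give nonzero remainder).
Monic irreducibles of degree 3 over GF(2): t**3 + t + 1, t**3 + t**2 + 1.
None of them divide h (all give nonzero remainder).
No irreducible factor of degree ≤ 3 exists, so h is irreducible over GF(2).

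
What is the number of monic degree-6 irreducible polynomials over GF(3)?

116

By the necklace-counting formula, N_3(6) = (1/6) Σ_{d|6} μ(6/d)·3^d.
Divisors of 6: 1, 2, 3, 6; μ(6/d) for each: 1, -1, -1, 1.
Σ = 3^1 − 3^2 − 3^3 + 3^6 = 696.
N = 696/6 = 116.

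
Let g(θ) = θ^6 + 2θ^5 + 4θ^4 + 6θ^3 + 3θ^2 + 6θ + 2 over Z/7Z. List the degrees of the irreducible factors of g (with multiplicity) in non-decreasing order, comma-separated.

Linear factors from roots: (θ + 5).
Complete factorization: g(θ) = (θ + 5)·(θ^2 + 3θ + 6)·(θ^3 + θ^2 + 3θ + 1).
Factor degrees with multiplicity: 1 + 2 + 3 = 6.

1, 2, 3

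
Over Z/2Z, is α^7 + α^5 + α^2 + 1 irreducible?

No

Write f(α) = α^7 + α^5 + α^2 + 1.
Check for roots in Z/2Z: f(0) = 1; f(1) = 0 → root.
f(1) = 0, so (α − 1) divides f(α); f is reducible.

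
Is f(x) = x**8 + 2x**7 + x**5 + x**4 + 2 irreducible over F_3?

Yes

Check for roots in F_3: f(0) = 2; f(1) = 1; f(2) = 1.
No roots, so no linear factors.
Monic irreducibles of degree 2 over GF(3): x**2 + 1, x**2 + x + 2, x**2 + 2x + 2.
None of them divide f (all give nonzero remainder).
Degree-3 irreducible divisors: test the 8 monic irreducibles of degree 3 over GF(3).
None of them divide f (all give nonzero remainder).
Degree-4 irreducible divisors: test the 18 monic irreducibles of degree 4 over GF(3).
None of them divide f (all give nonzero remainder).
No irreducible factor of degree ≤ 4 exists, so f is irreducible over GF(3).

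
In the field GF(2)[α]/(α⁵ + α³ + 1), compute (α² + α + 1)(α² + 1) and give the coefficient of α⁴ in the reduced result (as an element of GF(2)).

Multiply in GF(2)[α]: (α² + α + 1)·(α² + 1) = α⁴ + α³ + α + 1.
Reduced: α⁴ + α³ + α + 1.

1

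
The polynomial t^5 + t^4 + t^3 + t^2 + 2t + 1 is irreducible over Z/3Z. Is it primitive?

Write f(t) = t^5 + t^4 + t^3 + t^2 + 2t + 1.
|GF(3^5)^×| = 3^5 − 1 = 242. Prime factorization: 242 = 2·11^2.
f is primitive ⇔ t has order 242 in GF(3)[t]/(f), i.e. t^(242/q) ≠ 1 for each prime q | 242.
t^(121) mod f = 2.
t^(22) mod f = t^4 + t^2 + t + 2.
None equal 1, so t has full order 242; f is primitive.

Yes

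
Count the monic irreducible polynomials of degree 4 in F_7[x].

x^(7^4) − x is the product of all monic irreducibles of degree dividing 4; Möbius inversion gives N = (1/4) Σ μ(4/d)·7^d.
Divisors of 4: 1, 2, 4; μ(4/d) for each: 0, -1, 1.
Σ = − 7^2 + 7^4 = 2352.
N = 2352/4 = 588.

588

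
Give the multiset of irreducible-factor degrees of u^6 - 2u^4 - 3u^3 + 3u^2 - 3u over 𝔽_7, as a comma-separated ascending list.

Write h(u) = u^6 - 2u^4 - 3u^3 + 3u^2 - 3u.
Linear factors from roots: (u), (u - 2), (u - 3).
Complete factorization: h(u) = (u)·(u - 2)·(u - 3)^2·(u^2 + u - 1).
Factor degrees with multiplicity: 1 + 1 + 1 + 1 + 2 = 6.

1, 1, 1, 1, 2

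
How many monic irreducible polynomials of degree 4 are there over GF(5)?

150

The number of monic irreducibles of degree 4 over GF(5) is (1/4)·Σ_{d∣4} μ(4/d) 5^d.
Divisors of 4: 1, 2, 4; μ(4/d) for each: 0, -1, 1.
Σ = − 5^2 + 5^4 = 600.
N = 600/4 = 150.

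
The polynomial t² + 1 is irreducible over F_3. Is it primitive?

No

Write f(t) = t² + 1.
|GF(3^2)^×| = 3^2 − 1 = 8. Prime factorization: 8 = 2^3.
f is primitive ⇔ t has order 8 in GF(3)[t]/(f), i.e. t^(8/q) ≠ 1 for each prime q | 8.
t^(4) mod f = 1
Since t^(4) = 1, the order of t divides 4 < 8; not primitive.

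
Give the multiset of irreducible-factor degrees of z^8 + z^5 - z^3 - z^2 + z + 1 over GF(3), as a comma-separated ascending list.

1, 1, 2, 2, 2

Write f(z) = z^8 + z^5 - z^3 - z^2 + z + 1.
Roots in GF(3): f(0) = 1; f(1) = 2; f(2) = 0 → root.
Linear factors from roots: (z + 1).
Complete factorization: f(z) = (z + 1)^2·(z^2 + 1)·(z^2 - z - 1)^2.
Factor degrees with multiplicity: 1 + 1 + 2 + 2 + 2 = 8.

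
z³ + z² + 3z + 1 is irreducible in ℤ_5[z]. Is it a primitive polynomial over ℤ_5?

Write f(z) = z³ + z² + 3z + 1.
|GF(5^3)^×| = 5^3 − 1 = 124. Prime factorization: 124 = 2^2·31.
f is primitive ⇔ z has order 124 in GF(5)[z]/(f), i.e. z^(124/q) ≠ 1 for each prime q | 124.
z^(62) mod f = 1
z^(4) mod f = 3z² + 2z + 1.
Since z^(62) = 1, the order of z divides 62 < 124; not primitive.

No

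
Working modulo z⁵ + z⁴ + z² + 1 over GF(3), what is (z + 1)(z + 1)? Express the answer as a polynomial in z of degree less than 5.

z^2 + 2z + 1

Multiply in GF(3)[z]: (z + 1)·(z + 1) = z² + 2z + 1.
Reduced: z² + 2z + 1.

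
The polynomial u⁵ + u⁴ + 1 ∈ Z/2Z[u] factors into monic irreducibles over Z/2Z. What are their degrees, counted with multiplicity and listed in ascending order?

Write g(u) = u⁵ + u⁴ + 1.
Roots in Z/2Z: g(0) = 1; g(1) = 1.
Complete factorization: g(u) = (u² + u + 1)·(u³ + u + 1).
Factor degrees with multiplicity: 2 + 3 = 5.

2, 3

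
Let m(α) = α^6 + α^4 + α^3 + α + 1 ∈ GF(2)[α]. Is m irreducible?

Yes

Check for roots in GF(2): m(0) = 1; m(1) = 1.
No roots, so no linear factors.
Monic irreducibles of degree 2 over GF(2): α^2 + α + 1.
None of them divide m (all give nonzero remainder).
Monic irreducibles of degree 3 over GF(2): α^3 + α + 1, α^3 + α^2 + 1.
None of them divide m (all give nonzero remainder).
No irreducible factor of degree ≤ 3 exists, so m is irreducible over GF(2).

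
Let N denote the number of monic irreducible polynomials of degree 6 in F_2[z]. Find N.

The number of monic irreducibles of degree 6 over GF(2) is (1/6)·Σ_{d∣6} μ(6/d) 2^d.
Divisors of 6: 1, 2, 3, 6; μ(6/d) for each: 1, -1, -1, 1.
Σ = 2^1 − 2^2 − 2^3 + 2^6 = 54.
N = 54/6 = 9.

9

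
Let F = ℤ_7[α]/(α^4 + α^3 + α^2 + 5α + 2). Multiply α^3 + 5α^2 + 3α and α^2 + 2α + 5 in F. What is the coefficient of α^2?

6

Multiply in ℤ_7[α]: (α^3 + 5α^2 + 3α)·(α^2 + 2α + 5) = α^5 + 4α^3 + 3α^2 + α.
Reduce using α^4 ≡ 6α^3 + 6α^2 + 2α + 5 (mod α^4 + α^3 + α^2 + 5α + 2).
Reduced: 4α^3 + 6α^2 + 4α + 2.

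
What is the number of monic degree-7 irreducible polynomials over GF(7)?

Gauss's count: N_{7}(7) = (1/7) Σ_{d|7} μ(7/d)·7^d.
Divisors of 7: 1, 7; μ(7/d) for each: -1, 1.
Σ = − 7^1 + 7^7 = 823536.
N = 823536/7 = 117648.

117648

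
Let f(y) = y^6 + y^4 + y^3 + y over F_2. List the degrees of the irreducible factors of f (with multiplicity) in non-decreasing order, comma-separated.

Roots in F_2: f(0) = 0 → root; f(1) = 0 → root.
Linear factors from roots: (y), (y + 1).
Complete factorization: f(y) = (y)·(y + 1)^3·(y^2 + y + 1).
Factor degrees with multiplicity: 1 + 1 + 1 + 1 + 2 = 6.

1, 1, 1, 1, 2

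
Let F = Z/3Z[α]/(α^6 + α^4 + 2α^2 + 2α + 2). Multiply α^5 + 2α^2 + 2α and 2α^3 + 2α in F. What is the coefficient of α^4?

0

Multiply in Z/3Z[α]: (α^5 + 2α^2 + 2α)·(2α^3 + 2α) = 2α^8 + 2α^6 + α^5 + α^4 + α^3 + α^2.
Reduce using α^6 ≡ 2α^4 + α^2 + α + 1 (mod α^6 + α^4 + 2α^2 + 2α + 2).
Reduced: α^5.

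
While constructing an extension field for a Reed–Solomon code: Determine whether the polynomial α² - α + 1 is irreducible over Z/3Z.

No

Write g(α) = α² - α + 1.
Check for roots in Z/3Z: g(0) = 1; g(1) = 1; g(2) = 0 → root.
g(2) = 0, so (α − 2) divides g(α); g is reducible.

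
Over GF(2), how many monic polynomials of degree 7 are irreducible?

18

Gauss's count: N_{2}(7) = (1/7) Σ_{d|7} μ(7/d)·2^d.
Divisors of 7: 1, 7; μ(7/d) for each: -1, 1.
Σ = − 2^1 + 2^7 = 126.
N = 126/7 = 18.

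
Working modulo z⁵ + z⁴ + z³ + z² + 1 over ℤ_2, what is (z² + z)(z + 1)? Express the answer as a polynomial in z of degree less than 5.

Multiply in ℤ_2[z]: (z² + z)·(z + 1) = z³ + z.
Reduced: z³ + z.

z^3 + z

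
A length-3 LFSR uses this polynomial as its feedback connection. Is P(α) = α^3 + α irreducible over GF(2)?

No

Check for roots in GF(2): P(0) = 0 → root; P(1) = 0 → root.
P(0) = 0, so (α) divides P(α); P is reducible.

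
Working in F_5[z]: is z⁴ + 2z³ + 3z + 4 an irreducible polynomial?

No

Write g(z) = z⁴ + 2z³ + 3z + 4.
Check for roots in F_5: g(0) = 4; g(1) = 0 → root; g(2) = 2; g(3) = 3; g(4) = 0 → root.
g(1) = 0, so (z − 1) divides g(z); g is reducible.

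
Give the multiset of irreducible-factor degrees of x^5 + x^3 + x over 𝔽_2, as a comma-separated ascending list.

1, 2, 2

Write h(x) = x^5 + x^3 + x.
Roots in 𝔽_2: h(0) = 0 → root; h(1) = 1.
Linear factors from roots: (x).
Complete factorization: h(x) = (x)·(x^2 + x + 1)^2.
Factor degrees with multiplicity: 1 + 2 + 2 = 5.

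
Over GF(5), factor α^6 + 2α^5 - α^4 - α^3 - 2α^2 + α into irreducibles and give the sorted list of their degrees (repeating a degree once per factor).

Write f(α) = α^6 + 2α^5 - α^4 - α^3 - 2α^2 + α.
Roots in GF(5): f(0) = 0 → root; f(1) = 0 → root; f(2) = 3; f(3) = 2; f(4) = 1.
Linear factors from roots: (α), (α - 1).
Complete factorization: f(α) = (α)·(α - 1)·(α^2 + α + 1)·(α^2 + 2α - 1).
Factor degrees with multiplicity: 1 + 1 + 2 + 2 = 6.

1, 1, 2, 2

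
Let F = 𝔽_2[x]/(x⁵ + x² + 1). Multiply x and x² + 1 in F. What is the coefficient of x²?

0

Multiply in 𝔽_2[x]: (x)·(x² + 1) = x³ + x.
Reduced: x³ + x.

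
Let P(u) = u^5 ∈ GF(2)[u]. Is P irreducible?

Check for roots in GF(2): P(0) = 0 → root; P(1) = 1.
P(0) = 0, so (u) divides P(u); P is reducible.

No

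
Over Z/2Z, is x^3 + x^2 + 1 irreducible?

Write P(x) = x^3 + x^2 + 1.
Check for roots in Z/2Z: P(0) = 1; P(1) = 1.
No roots. A degree-3 polynomial over a field with no linear factor is irreducible.

Yes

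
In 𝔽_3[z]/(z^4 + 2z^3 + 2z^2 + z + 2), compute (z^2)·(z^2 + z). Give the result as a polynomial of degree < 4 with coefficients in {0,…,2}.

Multiply in 𝔽_3[z]: (z^2)·(z^2 + z) = z^4 + z^3.
Reduce using z^4 ≡ z^3 + z^2 + 2z + 1 (mod z^4 + 2z^3 + 2z^2 + z + 2).
Reduced: 2z^3 + z^2 + 2z + 1.

2z^3 + z^2 + 2z + 1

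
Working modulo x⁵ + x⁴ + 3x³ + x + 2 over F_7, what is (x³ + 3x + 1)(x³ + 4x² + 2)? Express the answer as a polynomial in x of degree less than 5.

4x^4 + 6x^3 + 3x^2 + x + 3

Multiply in F_7[x]: (x³ + 3x + 1)·(x³ + 4x² + 2) = x⁶ + 4x⁵ + 3x⁴ + x³ + 4x² + 6x + 2.
Reduce using x⁵ ≡ 6x⁴ + 4x³ + 6x + 5 (mod x⁵ + x⁴ + 3x³ + x + 2).
Reduced: 4x⁴ + 6x³ + 3x² + x + 3.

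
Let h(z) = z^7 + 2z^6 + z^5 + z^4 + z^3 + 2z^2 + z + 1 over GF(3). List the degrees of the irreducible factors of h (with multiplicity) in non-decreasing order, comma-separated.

Roots in GF(3): h(0) = 1; h(1) = 1; h(2) = 2.
Complete factorization: h(z) = (z^2 + z + 2)·(z^2 + 2z + 2)·(z^3 + 2z^2 + z + 1).
Factor degrees with multiplicity: 2 + 2 + 3 = 7.

2, 2, 3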